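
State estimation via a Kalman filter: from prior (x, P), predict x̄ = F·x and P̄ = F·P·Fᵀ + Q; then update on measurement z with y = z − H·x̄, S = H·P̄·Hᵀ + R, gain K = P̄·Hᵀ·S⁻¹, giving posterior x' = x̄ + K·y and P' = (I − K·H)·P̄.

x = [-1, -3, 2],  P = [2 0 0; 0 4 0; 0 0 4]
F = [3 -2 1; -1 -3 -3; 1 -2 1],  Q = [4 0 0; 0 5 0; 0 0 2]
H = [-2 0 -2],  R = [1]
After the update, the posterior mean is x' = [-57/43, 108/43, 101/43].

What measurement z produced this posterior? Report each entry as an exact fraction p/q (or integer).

z = [-2]

x̄ = F·x = [5, 4, 7]
P̄ = F·P·Fᵀ + Q = [42 6 26; 6 79 10; 26 10 24]
S = H·P̄·Hᵀ + R = [473]
K = P̄·Hᵀ·S⁻¹ = [-136/473; -32/473; -100/473]
x' − x̄ = [-272/43, -64/43, -200/43] = K·y
y = (KᵀK)⁻¹·Kᵀ·(x' − x̄) = [22]
z = y + H·x̄ = [22] + [-24] = [-2]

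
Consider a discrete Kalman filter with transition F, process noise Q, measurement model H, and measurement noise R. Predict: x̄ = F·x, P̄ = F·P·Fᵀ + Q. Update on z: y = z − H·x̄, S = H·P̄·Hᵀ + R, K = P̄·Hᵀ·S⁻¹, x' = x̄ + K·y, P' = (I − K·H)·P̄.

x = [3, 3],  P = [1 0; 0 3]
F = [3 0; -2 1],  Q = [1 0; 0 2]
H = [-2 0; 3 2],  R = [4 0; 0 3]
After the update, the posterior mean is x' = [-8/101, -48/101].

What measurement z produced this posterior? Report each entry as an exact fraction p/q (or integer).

x̄ = F·x = [9, -3]
P̄ = F·P·Fᵀ + Q = [10 -6; -6 9]
S = H·P̄·Hᵀ + R = [44 -36; -36 57]
K = P̄·Hᵀ·S⁻¹ = [-41/101 6/101; 57/101 36/101]
x' − x̄ = [-917/101, 255/101] = K·y
y = (KᵀK)⁻¹·Kᵀ·(x' − x̄) = [19, -23]
z = y + H·x̄ = [19, -23] + [-18, 21] = [1, -2]

z = [1, -2]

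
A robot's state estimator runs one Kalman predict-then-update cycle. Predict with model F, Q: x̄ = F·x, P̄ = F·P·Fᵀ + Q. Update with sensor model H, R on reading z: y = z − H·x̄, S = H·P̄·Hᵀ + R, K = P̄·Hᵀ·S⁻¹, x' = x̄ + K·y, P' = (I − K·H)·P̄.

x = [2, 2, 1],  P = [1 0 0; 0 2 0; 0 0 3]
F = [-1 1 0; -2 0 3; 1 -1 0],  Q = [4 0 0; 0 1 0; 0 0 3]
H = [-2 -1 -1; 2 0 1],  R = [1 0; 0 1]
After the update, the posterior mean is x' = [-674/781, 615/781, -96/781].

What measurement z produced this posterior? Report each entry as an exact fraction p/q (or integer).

x̄ = F·x = [0, -1, 0]
P̄ = F·P·Fᵀ + Q = [7 2 -3; 2 32 -2; -3 -2 6]
S = H·P̄·Hᵀ + R = [59 -24; -24 23]
K = P̄·Hᵀ·S⁻¹ = [-35/781 337/781; -734/781 -698/781; 46/781 48/781]
x' − x̄ = [-674/781, 1396/781, -96/781] = K·y
y = (KᵀK)⁻¹·Kᵀ·(x' − x̄) = [0, -2]
z = y + H·x̄ = [0, -2] + [1, 0] = [1, -2]

z = [1, -2]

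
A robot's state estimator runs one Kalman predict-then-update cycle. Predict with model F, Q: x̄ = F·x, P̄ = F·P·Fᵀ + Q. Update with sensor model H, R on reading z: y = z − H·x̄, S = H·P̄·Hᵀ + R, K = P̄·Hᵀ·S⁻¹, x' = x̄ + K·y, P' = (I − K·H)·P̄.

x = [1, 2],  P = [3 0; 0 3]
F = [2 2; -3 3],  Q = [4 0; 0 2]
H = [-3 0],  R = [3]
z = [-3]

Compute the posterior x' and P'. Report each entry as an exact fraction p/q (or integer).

x' = [18/17, 3]
P' = [28/85 0; 0 56]

x̄ = F·x = [6, 3]
P̄ = F·P·Fᵀ + Q = [28 0; 0 56]
y = z − H·x̄ = [15]
S = H·P̄·Hᵀ + R = [255]
K = P̄·Hᵀ·S⁻¹ = [-28/85; 0]
x' = x̄ + K·y = [18/17, 3]
P' = (I − K·H)·P̄ = [28/85 0; 0 56]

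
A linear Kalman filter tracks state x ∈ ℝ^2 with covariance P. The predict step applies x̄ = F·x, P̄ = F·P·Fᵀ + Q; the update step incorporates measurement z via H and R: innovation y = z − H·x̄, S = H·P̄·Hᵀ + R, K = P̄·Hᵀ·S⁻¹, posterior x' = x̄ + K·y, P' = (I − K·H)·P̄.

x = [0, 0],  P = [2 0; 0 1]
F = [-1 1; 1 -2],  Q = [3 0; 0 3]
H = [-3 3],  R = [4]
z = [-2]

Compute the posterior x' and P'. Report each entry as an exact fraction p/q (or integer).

x' = [60/211, -78/211]
P' = [366/211 326/211; 326/211 378/211]

x̄ = F·x = [0, 0]
P̄ = F·P·Fᵀ + Q = [6 -4; -4 9]
y = z − H·x̄ = [-2]
S = H·P̄·Hᵀ + R = [211]
K = P̄·Hᵀ·S⁻¹ = [-30/211; 39/211]
x' = x̄ + K·y = [60/211, -78/211]
P' = (I − K·H)·P̄ = [366/211 326/211; 326/211 378/211]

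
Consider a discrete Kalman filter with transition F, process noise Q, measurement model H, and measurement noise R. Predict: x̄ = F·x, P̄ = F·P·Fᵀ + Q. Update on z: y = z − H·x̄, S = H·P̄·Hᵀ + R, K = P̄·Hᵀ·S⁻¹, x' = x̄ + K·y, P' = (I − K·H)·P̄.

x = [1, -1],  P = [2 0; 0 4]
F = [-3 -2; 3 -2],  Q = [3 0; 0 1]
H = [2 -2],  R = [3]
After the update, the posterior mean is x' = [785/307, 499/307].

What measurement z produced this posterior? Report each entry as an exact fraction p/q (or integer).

z = [2]

x̄ = F·x = [-1, 5]
P̄ = F·P·Fᵀ + Q = [37 -2; -2 35]
S = H·P̄·Hᵀ + R = [307]
K = P̄·Hᵀ·S⁻¹ = [78/307; -74/307]
x' − x̄ = [1092/307, -1036/307] = K·y
y = (KᵀK)⁻¹·Kᵀ·(x' − x̄) = [14]
z = y + H·x̄ = [14] + [-12] = [2]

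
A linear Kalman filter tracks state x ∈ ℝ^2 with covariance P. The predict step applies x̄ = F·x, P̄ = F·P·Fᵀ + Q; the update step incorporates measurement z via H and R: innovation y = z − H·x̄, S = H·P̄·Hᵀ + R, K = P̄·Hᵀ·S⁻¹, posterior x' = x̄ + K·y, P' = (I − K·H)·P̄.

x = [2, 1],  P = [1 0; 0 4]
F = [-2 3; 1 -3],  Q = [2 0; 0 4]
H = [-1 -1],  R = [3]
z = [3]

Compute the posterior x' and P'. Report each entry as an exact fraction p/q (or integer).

x' = [-7/5, -13/10]
P' = [202/5 -196/5; -196/5 401/10]

x̄ = F·x = [-1, -1]
P̄ = F·P·Fᵀ + Q = [42 -38; -38 41]
y = z − H·x̄ = [1]
S = H·P̄·Hᵀ + R = [10]
K = P̄·Hᵀ·S⁻¹ = [-2/5; -3/10]
x' = x̄ + K·y = [-7/5, -13/10]
P' = (I − K·H)·P̄ = [202/5 -196/5; -196/5 401/10]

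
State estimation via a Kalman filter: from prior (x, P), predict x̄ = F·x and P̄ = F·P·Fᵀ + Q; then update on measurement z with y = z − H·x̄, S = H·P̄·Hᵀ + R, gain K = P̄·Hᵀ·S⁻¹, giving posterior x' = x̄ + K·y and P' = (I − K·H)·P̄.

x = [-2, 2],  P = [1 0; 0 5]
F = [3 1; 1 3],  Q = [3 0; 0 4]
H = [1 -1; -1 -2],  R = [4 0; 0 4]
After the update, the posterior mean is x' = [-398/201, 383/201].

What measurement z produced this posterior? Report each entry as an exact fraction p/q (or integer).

x̄ = F·x = [-4, 4]
P̄ = F·P·Fᵀ + Q = [17 18; 18 50]
S = H·P̄·Hᵀ + R = [35 65; 65 293]
K = P̄·Hᵀ·S⁻¹ = [1576/3015 -179/603; -853/3015 -205/603]
x' − x̄ = [406/201, -421/201] = K·y
y = (KᵀK)⁻¹·Kᵀ·(x' − x̄) = [5, 2]
z = y + H·x̄ = [5, 2] + [-8, -4] = [-3, -2]

z = [-3, -2]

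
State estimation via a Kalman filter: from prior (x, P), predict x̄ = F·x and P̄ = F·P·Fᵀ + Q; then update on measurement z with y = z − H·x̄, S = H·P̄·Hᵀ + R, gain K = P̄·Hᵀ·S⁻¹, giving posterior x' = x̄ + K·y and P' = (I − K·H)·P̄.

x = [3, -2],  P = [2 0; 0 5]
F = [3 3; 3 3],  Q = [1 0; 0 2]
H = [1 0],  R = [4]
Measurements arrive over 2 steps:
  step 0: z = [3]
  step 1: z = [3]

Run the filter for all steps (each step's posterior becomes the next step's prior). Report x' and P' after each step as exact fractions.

step 0: x̄ = F·x = [3, 3]
step 0: P̄ = F·P·Fᵀ + Q = [64 63; 63 65]
step 0: y = z − H·x̄ = [0]
step 0: S = H·P̄·Hᵀ + R = [68]
step 0: K = P̄·Hᵀ·S⁻¹ = [16/17; 63/68]
step 0: x' = x̄ + K·y = [3, 3]
step 0: P' = (I − K·H)·P̄ = [64/17 63/17; 63/17 451/68]
step 1: x̄ = F·x = [18, 18]
step 1: P̄ = F·P·Fᵀ + Q = [10967/68 10899/68; 10899/68 11035/68]
step 1: y = z − H·x̄ = [-15]
step 1: S = H·P̄·Hᵀ + R = [11239/68]
step 1: K = P̄·Hᵀ·S⁻¹ = [10967/11239; 10899/11239]
step 1: x' = x̄ + K·y = [37797/11239, 38817/11239]
step 1: P' = (I − K·H)·P̄ = [43868/11239 43596/11239; 43596/11239 76973/11239]

step 0: x' = [3, 3], P' = [64/17 63/17; 63/17 451/68]
step 1: x' = [37797/11239, 38817/11239], P' = [43868/11239 43596/11239; 43596/11239 76973/11239]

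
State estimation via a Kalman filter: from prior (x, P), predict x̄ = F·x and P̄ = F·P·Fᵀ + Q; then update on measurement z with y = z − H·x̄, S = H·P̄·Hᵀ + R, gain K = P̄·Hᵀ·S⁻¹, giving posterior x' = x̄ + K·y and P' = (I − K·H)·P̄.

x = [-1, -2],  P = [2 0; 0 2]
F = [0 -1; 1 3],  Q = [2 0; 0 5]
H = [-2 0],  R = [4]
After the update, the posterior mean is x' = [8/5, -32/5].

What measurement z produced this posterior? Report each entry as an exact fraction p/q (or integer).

z = [-3]

x̄ = F·x = [2, -7]
P̄ = F·P·Fᵀ + Q = [4 -6; -6 25]
S = H·P̄·Hᵀ + R = [20]
K = P̄·Hᵀ·S⁻¹ = [-2/5; 3/5]
x' − x̄ = [-2/5, 3/5] = K·y
y = (KᵀK)⁻¹·Kᵀ·(x' − x̄) = [1]
z = y + H·x̄ = [1] + [-4] = [-3]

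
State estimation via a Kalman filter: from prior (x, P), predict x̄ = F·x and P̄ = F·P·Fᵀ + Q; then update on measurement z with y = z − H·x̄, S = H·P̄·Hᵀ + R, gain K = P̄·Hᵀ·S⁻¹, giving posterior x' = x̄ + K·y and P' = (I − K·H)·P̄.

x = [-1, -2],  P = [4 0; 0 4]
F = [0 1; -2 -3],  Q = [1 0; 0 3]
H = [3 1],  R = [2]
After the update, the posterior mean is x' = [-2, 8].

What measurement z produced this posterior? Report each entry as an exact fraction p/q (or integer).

z = [2]

x̄ = F·x = [-2, 8]
P̄ = F·P·Fᵀ + Q = [5 -12; -12 55]
S = H·P̄·Hᵀ + R = [30]
K = P̄·Hᵀ·S⁻¹ = [1/10; 19/30]
x' − x̄ = [0, 0] = K·y
y = (KᵀK)⁻¹·Kᵀ·(x' − x̄) = [0]
z = y + H·x̄ = [0] + [2] = [2]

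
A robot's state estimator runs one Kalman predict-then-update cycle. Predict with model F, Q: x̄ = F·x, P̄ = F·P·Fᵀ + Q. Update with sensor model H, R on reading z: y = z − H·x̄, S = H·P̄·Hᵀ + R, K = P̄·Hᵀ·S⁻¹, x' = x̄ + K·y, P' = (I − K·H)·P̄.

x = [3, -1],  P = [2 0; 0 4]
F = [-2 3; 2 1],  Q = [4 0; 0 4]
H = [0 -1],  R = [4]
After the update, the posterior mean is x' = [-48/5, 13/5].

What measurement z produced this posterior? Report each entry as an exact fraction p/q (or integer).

z = [-2]

x̄ = F·x = [-9, 5]
P̄ = F·P·Fᵀ + Q = [48 4; 4 16]
S = H·P̄·Hᵀ + R = [20]
K = P̄·Hᵀ·S⁻¹ = [-1/5; -4/5]
x' − x̄ = [-3/5, -12/5] = K·y
y = (KᵀK)⁻¹·Kᵀ·(x' − x̄) = [3]
z = y + H·x̄ = [3] + [-5] = [-2]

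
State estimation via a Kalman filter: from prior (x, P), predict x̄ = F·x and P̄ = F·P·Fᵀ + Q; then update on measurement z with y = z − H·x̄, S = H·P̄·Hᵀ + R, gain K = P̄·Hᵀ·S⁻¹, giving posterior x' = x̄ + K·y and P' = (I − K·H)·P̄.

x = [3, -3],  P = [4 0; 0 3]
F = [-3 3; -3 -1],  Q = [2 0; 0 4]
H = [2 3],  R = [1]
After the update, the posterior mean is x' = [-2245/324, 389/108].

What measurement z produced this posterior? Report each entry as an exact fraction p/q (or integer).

x̄ = F·x = [-18, -6]
P̄ = F·P·Fᵀ + Q = [65 27; 27 43]
S = H·P̄·Hᵀ + R = [972]
K = P̄·Hᵀ·S⁻¹ = [211/972; 61/324]
x' − x̄ = [3587/324, 1037/108] = K·y
y = (KᵀK)⁻¹·Kᵀ·(x' − x̄) = [51]
z = y + H·x̄ = [51] + [-54] = [-3]

z = [-3]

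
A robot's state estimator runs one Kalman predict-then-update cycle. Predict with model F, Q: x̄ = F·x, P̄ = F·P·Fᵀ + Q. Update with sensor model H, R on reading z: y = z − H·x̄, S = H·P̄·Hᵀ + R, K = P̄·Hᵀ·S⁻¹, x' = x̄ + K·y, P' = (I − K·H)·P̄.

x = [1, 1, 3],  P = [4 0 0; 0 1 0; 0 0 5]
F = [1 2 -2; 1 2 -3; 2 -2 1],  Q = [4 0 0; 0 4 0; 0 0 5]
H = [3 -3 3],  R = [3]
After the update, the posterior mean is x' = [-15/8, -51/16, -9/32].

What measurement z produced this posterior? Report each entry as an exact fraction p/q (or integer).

z = [3]

x̄ = F·x = [-3, -6, 3]
P̄ = F·P·Fᵀ + Q = [32 38 -6; 38 57 -11; -6 -11 30]
S = H·P̄·Hᵀ + R = [480]
K = P̄·Hᵀ·S⁻¹ = [-3/40; -3/16; 7/32]
x' − x̄ = [9/8, 45/16, -105/32] = K·y
y = (KᵀK)⁻¹·Kᵀ·(x' − x̄) = [-15]
z = y + H·x̄ = [-15] + [18] = [3]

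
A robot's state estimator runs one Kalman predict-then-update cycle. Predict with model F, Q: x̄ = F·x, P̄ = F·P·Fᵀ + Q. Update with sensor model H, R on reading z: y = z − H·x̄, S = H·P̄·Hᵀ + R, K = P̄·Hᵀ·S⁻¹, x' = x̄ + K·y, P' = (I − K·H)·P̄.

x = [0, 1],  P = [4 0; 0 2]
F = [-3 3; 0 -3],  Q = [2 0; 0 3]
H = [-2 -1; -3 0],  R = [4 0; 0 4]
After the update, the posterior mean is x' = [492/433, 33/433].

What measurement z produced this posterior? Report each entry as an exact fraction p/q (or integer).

z = [-3, -3]

x̄ = F·x = [3, -3]
P̄ = F·P·Fᵀ + Q = [56 -18; -18 21]
S = H·P̄·Hᵀ + R = [177 282; 282 508]
K = P̄·Hᵀ·S⁻¹ = [-47/1299 -269/866; -317/433 222/433]
x' − x̄ = [-807/433, 1332/433] = K·y
y = (KᵀK)⁻¹·Kᵀ·(x' − x̄) = [0, 6]
z = y + H·x̄ = [0, 6] + [-3, -9] = [-3, -3]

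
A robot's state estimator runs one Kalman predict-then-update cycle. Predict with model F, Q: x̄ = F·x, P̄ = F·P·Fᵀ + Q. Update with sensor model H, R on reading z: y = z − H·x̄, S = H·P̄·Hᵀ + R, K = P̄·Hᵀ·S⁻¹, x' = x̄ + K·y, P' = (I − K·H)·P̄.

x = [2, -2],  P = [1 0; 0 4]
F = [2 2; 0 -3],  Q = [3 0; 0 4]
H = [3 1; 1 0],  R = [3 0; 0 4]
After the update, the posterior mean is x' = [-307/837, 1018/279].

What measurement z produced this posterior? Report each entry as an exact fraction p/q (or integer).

x̄ = F·x = [0, 6]
P̄ = F·P·Fᵀ + Q = [23 -24; -24 40]
S = H·P̄·Hᵀ + R = [106 45; 45 27]
K = P̄·Hᵀ·S⁻¹ = [20/93 413/837; 8/31 -368/279]
x' − x̄ = [-307/837, -656/279] = K·y
y = (KᵀK)⁻¹·Kᵀ·(x' − x̄) = [-4, 1]
z = y + H·x̄ = [-4, 1] + [6, 0] = [2, 1]

z = [2, 1]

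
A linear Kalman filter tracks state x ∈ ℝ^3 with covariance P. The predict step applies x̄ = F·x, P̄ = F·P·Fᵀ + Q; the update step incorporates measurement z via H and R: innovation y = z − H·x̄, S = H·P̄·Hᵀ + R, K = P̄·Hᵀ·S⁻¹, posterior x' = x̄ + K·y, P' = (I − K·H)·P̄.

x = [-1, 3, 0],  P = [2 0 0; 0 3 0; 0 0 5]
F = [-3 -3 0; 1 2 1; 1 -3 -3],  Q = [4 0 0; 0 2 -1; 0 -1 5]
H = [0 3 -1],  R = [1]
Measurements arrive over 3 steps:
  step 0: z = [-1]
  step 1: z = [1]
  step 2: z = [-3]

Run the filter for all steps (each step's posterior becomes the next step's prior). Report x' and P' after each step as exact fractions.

step 0: x̄ = F·x = [-6, 5, -10]
step 0: P̄ = F·P·Fᵀ + Q = [49 -24 21; -24 21 -32; 21 -32 79]
step 0: y = z − H·x̄ = [-26]
step 0: S = H·P̄·Hᵀ + R = [461]
step 0: K = P̄·Hᵀ·S⁻¹ = [-93/461; 95/461; -175/461]
step 0: x' = x̄ + K·y = [-348/461, -165/461, -60/461]
step 0: P' = (I − K·H)·P̄ = [13940/461 -2229/461 -6594/461; -2229/461 656/461 1873/461; -6594/461 1873/461 5794/461]
step 1: x̄ = F·x = [1539/461, -738/461, 327/461]
step 1: P̄ = F·P·Fᵀ + Q = [93086/461 -11532/461 -91779/461; -11532/461 8668/461 -9279/461; -91779/461 -9279/461 160947/461]
step 1: y = z − H·x̄ = [3002/461]
step 1: S = H·P̄·Hᵀ + R = [295094/461]
step 1: K = P̄·Hᵀ·S⁻¹ = [57183/295094; 35283/295094; -94392/147547]
step 1: x' = x̄ + K·y = [678756/147547, -121323/147547, -510015/147547]
step 1: P' = (I − K·H)·P̄ = [52492895/295094 -11758377/295094 -17666157/147547; -11758377/295094 2848123/295094 4254543/147547; -17666157/147547 4254543/147547 12858021/147547]
step 2: x̄ = F·x = [-1672299/147547, -73905/147547, 2572770/147547]
step 2: P̄ = F·P·Fᵀ + Q = [143799376/147547 5863827/147547 -221902446/147547; 5863827/147547 6529825/295094 -18098916/147547; -221902446/147547 -18098916/147547 373376772/147547]
step 2: y = z − H·x̄ = [2351844/147547]
step 2: S = H·P̄·Hᵀ + R = [1023004055/295094]
step 2: K = P̄·Hᵀ·S⁻¹ = [478987854/1023004055; 55787307/1023004055; -171069408/204600811]
step 2: x' = x̄ + K·y = [-3959849727/1023004055, 376815039/1023004055, 840832194/204600811]
step 2: P' = (I − K·H)·P̄ = [219541316426/1023004055 -49895981832/1023004055 -30033386670/204600811; -49895981832/1023004055 12090431629/1023004055 7243101516/204600811; -30033386670/204600811 7243101516/204600811 21900373956/204600811]

step 0: x' = [-348/461, -165/461, -60/461], P' = [13940/461 -2229/461 -6594/461; -2229/461 656/461 1873/461; -6594/461 1873/461 5794/461]
step 1: x' = [678756/147547, -121323/147547, -510015/147547], P' = [52492895/295094 -11758377/295094 -17666157/147547; -11758377/295094 2848123/295094 4254543/147547; -17666157/147547 4254543/147547 12858021/147547]
step 2: x' = [-3959849727/1023004055, 376815039/1023004055, 840832194/204600811], P' = [219541316426/1023004055 -49895981832/1023004055 -30033386670/204600811; -49895981832/1023004055 12090431629/1023004055 7243101516/204600811; -30033386670/204600811 7243101516/204600811 21900373956/204600811]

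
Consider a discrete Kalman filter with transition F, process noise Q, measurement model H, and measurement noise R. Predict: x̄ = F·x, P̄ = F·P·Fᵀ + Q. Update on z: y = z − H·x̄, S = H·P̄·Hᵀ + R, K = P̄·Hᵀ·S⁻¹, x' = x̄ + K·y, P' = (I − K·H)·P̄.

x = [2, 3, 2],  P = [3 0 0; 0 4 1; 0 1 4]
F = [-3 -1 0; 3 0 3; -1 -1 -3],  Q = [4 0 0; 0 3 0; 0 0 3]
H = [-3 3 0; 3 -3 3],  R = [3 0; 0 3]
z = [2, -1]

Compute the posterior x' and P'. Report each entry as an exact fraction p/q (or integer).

x̄ = F·x = [-9, 12, -11]
P̄ = F·P·Fᵀ + Q = [35 -30 16; -30 66 -48; 16 -48 52]
y = z − H·x̄ = [-61, 95]
S = H·P̄·Hᵀ + R = [1452 -2025; -2025 3072]
K = P̄·Hᵀ·S⁻¹ = [-11885/39991 -4671/39991; 1104/39991 -4896/39991; 12764/39991 12944/39991]
x' = x̄ + K·y = [-78679/39991, -52572/39991, 11175/39991]
P' = (I − K·H)·P̄ = [217163/39991 205278/39991 -16556/39991; 205278/39991 206382/39991 -3792/39991; -16556/39991 -3792/39991 25708/39991]

x' = [-78679/39991, -52572/39991, 11175/39991]
P' = [217163/39991 205278/39991 -16556/39991; 205278/39991 206382/39991 -3792/39991; -16556/39991 -3792/39991 25708/39991]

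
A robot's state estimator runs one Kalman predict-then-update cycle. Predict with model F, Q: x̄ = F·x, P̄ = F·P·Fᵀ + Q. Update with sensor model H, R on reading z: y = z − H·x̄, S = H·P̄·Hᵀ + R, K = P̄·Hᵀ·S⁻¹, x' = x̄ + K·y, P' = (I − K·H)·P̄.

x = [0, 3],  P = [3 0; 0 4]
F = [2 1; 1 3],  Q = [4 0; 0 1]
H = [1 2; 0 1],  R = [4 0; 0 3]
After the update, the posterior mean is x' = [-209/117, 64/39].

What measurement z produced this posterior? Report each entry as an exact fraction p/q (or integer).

x̄ = F·x = [3, 9]
P̄ = F·P·Fᵀ + Q = [20 18; 18 40]
S = H·P̄·Hᵀ + R = [256 98; 98 43]
K = P̄·Hᵀ·S⁻¹ = [161/351 -220/351; 49/234 53/117]
x' − x̄ = [-560/117, -287/39] = K·y
y = (KᵀK)⁻¹·Kᵀ·(x' − x̄) = [-20, -7]
z = y + H·x̄ = [-20, -7] + [21, 9] = [1, 2]

z = [1, 2]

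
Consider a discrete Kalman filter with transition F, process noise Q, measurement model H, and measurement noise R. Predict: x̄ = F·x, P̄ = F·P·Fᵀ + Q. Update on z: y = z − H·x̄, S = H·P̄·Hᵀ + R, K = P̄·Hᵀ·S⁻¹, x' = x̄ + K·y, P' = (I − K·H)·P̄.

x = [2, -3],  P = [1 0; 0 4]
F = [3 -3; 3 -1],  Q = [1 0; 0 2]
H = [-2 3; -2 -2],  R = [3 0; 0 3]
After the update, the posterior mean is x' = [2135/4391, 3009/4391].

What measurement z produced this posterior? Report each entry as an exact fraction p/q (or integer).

x̄ = F·x = [15, 9]
P̄ = F·P·Fᵀ + Q = [46 21; 21 15]
S = H·P̄·Hᵀ + R = [70 52; 52 415]
K = P̄·Hᵀ·S⁻¹ = [-1689/8782 -1312/4391; 1663/8782 -866/4391]
x' − x̄ = [-63730/4391, -36510/4391] = K·y
y = (KᵀK)⁻¹·Kᵀ·(x' − x̄) = [4, 46]
z = y + H·x̄ = [4, 46] + [-3, -48] = [1, -2]

z = [1, -2]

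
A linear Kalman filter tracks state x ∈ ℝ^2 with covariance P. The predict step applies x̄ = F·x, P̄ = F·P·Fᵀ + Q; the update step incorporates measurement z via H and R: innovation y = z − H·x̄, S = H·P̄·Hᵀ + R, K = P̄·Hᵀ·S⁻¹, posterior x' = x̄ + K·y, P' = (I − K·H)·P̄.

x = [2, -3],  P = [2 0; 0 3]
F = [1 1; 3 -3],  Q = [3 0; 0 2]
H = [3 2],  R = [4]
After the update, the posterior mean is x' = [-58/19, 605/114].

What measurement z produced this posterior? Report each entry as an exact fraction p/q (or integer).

x̄ = F·x = [-1, 15]
P̄ = F·P·Fᵀ + Q = [8 -3; -3 47]
S = H·P̄·Hᵀ + R = [228]
K = P̄·Hᵀ·S⁻¹ = [3/38; 85/228]
x' − x̄ = [-39/19, -1105/114] = K·y
y = (KᵀK)⁻¹·Kᵀ·(x' − x̄) = [-26]
z = y + H·x̄ = [-26] + [27] = [1]

z = [1]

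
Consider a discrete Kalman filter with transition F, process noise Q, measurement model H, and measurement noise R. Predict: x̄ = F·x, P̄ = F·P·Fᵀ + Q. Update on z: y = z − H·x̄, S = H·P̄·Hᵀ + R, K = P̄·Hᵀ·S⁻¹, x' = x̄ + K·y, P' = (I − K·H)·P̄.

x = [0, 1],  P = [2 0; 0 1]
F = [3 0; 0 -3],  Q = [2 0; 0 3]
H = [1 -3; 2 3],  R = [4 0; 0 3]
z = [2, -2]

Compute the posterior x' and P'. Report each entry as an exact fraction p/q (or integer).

x' = [175/5147, -3660/5147]
P' = [3840/5147 -900/5147; -900/5147 1176/5147]

x̄ = F·x = [0, -3]
P̄ = F·P·Fᵀ + Q = [20 0; 0 12]
y = z − H·x̄ = [-7, 7]
S = H·P̄·Hᵀ + R = [132 -68; -68 191]
K = P̄·Hᵀ·S⁻¹ = [1635/5147 1660/5147; -1107/5147 576/5147]
x' = x̄ + K·y = [175/5147, -3660/5147]
P' = (I − K·H)·P̄ = [3840/5147 -900/5147; -900/5147 1176/5147]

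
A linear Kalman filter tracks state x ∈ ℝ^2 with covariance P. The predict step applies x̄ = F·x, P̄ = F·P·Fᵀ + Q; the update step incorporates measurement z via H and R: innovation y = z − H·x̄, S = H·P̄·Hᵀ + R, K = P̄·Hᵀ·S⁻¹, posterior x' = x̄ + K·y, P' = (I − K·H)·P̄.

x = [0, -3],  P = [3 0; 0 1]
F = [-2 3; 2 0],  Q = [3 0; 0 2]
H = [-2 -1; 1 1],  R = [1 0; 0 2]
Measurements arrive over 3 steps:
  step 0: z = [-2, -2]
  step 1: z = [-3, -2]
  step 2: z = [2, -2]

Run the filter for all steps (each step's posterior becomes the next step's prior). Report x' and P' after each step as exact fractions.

step 0: x̄ = F·x = [-9, 0]
step 0: P̄ = F·P·Fᵀ + Q = [24 -12; -12 14]
step 0: y = z − H·x̄ = [-20, 7]
step 0: S = H·P̄·Hᵀ + R = [63 -26; -26 16]
step 0: K = P̄·Hᵀ·S⁻¹ = [-66/83 -45/83; 53/83 193/166]
step 0: x' = x̄ + K·y = [258/83, -769/166]
step 0: P' = (I − K·H)·P̄ = [156/83 -246/83; -246/83 439/83]
step 1: x̄ = F·x = [-3339/166, 516/83]
step 1: P̄ = F·P·Fᵀ + Q = [7776/83 -2100/83; -2100/83 790/83]
step 1: y = z − H·x̄ = [-3072/83, 1975/166]
step 1: S = H·P̄·Hᵀ + R = [23577/83 -10042/83; -10042/83 4532/83]
step 1: K = P̄·Hᵀ·S⁻¹ = [-33/50 -21/100; 277/724 809/1448]
step 1: x' = x̄ + K·y = [363/200, -3755/2896]
step 1: P' = (I − K·H)·P̄ = [27/25 -3/2; -3/2 1895/724]
step 2: x̄ = F·x = [-544437/72400, 363/100]
step 2: P̄ = F·P·Fᵀ + Q = [884667/18100 -333/25; -333/25 158/25]
step 2: y = z − H·x̄ = [-340631/36200, 5473/2896]
step 2: S = H·P̄·Hᵀ + R = [676698/4525 -23209/362; -23209/362 22123/724]
step 2: K = P̄·Hᵀ·S⁻¹ = [-5436234/8310209 -1736175/8310209; 3115334/8310209 4632800/8310209]
step 2: x' = x̄ + K·y = [-14619306/8310209, 19214001/16620418]
step 2: P' = (I − K·H)·P̄ = [8908584/8310209 -12380934/8310209; -12380934/8310209 21646534/8310209]

step 0: x' = [258/83, -769/166], P' = [156/83 -246/83; -246/83 439/83]
step 1: x' = [363/200, -3755/2896], P' = [27/25 -3/2; -3/2 1895/724]
step 2: x' = [-14619306/8310209, 19214001/16620418], P' = [8908584/8310209 -12380934/8310209; -12380934/8310209 21646534/8310209]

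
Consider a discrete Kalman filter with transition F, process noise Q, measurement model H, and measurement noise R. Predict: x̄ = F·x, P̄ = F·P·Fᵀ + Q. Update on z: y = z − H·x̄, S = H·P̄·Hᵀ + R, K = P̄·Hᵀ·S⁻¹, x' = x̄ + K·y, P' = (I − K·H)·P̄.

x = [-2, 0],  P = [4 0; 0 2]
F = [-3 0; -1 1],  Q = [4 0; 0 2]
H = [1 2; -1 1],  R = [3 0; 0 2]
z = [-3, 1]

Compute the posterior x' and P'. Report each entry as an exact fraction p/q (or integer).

x̄ = F·x = [6, 2]
P̄ = F·P·Fᵀ + Q = [40 12; 12 8]
y = z − H·x̄ = [-13, 5]
S = H·P̄·Hᵀ + R = [123 -36; -36 26]
K = P̄·Hᵀ·S⁻¹ = [328/951 -190/317; 292/951 86/317]
x' = x̄ + K·y = [-1408/951, -604/951]
P' = (I − K·H)·P̄ = [1088/951 -52/951; -52/951 464/951]

x' = [-1408/951, -604/951]
P' = [1088/951 -52/951; -52/951 464/951]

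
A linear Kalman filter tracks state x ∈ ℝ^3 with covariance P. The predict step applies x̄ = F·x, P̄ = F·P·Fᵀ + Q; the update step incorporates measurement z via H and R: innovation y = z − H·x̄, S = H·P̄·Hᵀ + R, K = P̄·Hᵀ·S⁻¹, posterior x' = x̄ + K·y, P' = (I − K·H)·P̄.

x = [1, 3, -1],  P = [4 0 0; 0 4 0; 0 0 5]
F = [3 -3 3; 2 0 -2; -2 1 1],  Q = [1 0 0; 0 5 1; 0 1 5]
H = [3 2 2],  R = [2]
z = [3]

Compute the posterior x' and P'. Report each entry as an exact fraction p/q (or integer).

x' = [-102/103, 901/206, -583/412]
P' = [904/103 -1143/103 -351/206; -1143/103 8397/206 -9929/412; -351/206 -9929/412 21911/824]

x̄ = F·x = [-9, 4, 0]
P̄ = F·P·Fᵀ + Q = [118 -6 -21; -6 41 -25; -21 -25 30]
y = z − H·x̄ = [22]
S = H·P̄·Hᵀ + R = [824]
K = P̄·Hᵀ·S⁻¹ = [75/206; 7/412; -53/824]
x' = x̄ + K·y = [-102/103, 901/206, -583/412]
P' = (I − K·H)·P̄ = [904/103 -1143/103 -351/206; -1143/103 8397/206 -9929/412; -351/206 -9929/412 21911/824]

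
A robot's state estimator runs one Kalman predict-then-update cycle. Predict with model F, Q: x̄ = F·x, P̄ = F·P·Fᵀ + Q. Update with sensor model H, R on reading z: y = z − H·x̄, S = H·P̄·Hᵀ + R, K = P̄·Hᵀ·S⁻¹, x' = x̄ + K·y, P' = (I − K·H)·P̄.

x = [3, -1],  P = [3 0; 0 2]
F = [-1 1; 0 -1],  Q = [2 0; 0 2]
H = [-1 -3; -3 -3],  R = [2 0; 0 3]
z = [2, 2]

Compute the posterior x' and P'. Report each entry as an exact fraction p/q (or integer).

x' = [-7/11, -3/11]
P' = [34/33 -20/33; -20/33 16/33]

x̄ = F·x = [-4, 1]
P̄ = F·P·Fᵀ + Q = [7 -2; -2 4]
y = z − H·x̄ = [1, -7]
S = H·P̄·Hᵀ + R = [33 33; 33 66]
K = P̄·Hᵀ·S⁻¹ = [13/33 -14/33; -14/33 4/33]
x' = x̄ + K·y = [-7/11, -3/11]
P' = (I − K·H)·P̄ = [34/33 -20/33; -20/33 16/33]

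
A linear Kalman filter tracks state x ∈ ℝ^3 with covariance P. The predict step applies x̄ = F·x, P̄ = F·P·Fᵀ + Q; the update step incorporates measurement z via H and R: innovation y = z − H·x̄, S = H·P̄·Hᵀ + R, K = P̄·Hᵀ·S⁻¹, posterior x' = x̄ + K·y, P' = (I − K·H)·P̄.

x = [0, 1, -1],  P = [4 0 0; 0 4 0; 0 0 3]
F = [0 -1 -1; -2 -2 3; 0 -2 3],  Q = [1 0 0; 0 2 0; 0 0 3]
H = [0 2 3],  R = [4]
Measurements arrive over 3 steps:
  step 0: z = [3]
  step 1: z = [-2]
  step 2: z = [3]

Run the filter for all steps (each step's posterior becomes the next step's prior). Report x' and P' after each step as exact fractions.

step 0: x' = [-70/589, 569/589, 191/589], P' = [9399/1178 77/1178 -29/589; 77/1178 8857/1178 -2785/589; -29/589 -2785/589 2006/589]
step 1: x' = [-2301646/1834423, -422711/1834423, -942964/1834423], P' = [6361497/3668846 -982935/1834423 692834/1834423; -982935/1834423 23901444/1834423 -15416712/1834423; 692834/1834423 -15416712/1834423 10747004/1834423]
step 2: x' = [2504748515/3131297831, 6575344714/3131297831, -1255027105/3131297831], P' = [16046795525/9393893493 -444384938/9393893493 167077780/3131297831; -444384938/9393893493 41728146980/9393893493 -8445006328/3131297831; 167077780/3131297831 -8445006328/3131297831 6468661596/3131297831]

step 0: x̄ = F·x = [0, -5, -5]
step 0: P̄ = F·P·Fᵀ + Q = [8 -1 -1; -1 61 43; -1 43 46]
step 0: y = z − H·x̄ = [28]
step 0: S = H·P̄·Hᵀ + R = [1178]
step 0: K = P̄·Hᵀ·S⁻¹ = [-5/1178; 251/1178; 112/589]
step 0: x' = x̄ + K·y = [-70/589, 569/589, 191/589]
step 0: P' = (I − K·H)·P̄ = [9399/1178 77/1178 -29/589; 77/1178 8857/1178 -2785/589; -29/589 -2785/589 2006/589]
step 1: x̄ = F·x = [-40/31, -425/589, -565/589]
step 1: P̄ = F·P·Fᵀ + Q = [153/62 297/31 296/31; 297/31 89820/589 69516/589; 296/31 69516/589 70955/589]
step 1: y = z − H·x̄ = [1367/589]
step 1: S = H·P̄·Hᵀ + R = [1834423/589]
step 1: K = P̄·Hᵀ·S⁻¹ = [28158/1834423; 388188/1834423; 351897/1834423]
step 1: x' = x̄ + K·y = [-2301646/1834423, -422711/1834423, -942964/1834423]
step 1: P' = (I − K·H)·P̄ = [6361497/3668846 -982935/1834423 692834/1834423; -982935/1834423 23901444/1834423 -15416712/1834423; 692834/1834423 -15416712/1834423 10747004/1834423]
step 2: x̄ = F·x = [1365675/1834423, 70806/49579, -1983470/1834423]
step 2: P̄ = F·P·Fᵀ + Q = [5649447/1834423 821578/49579 30978588/1834423; 821578/49579 10203884/49579 9979476/49579; 30978588/1834423 9979476/49579 382832625/1834423]
step 2: y = z − H·x̄ = [6214035/1834423]
step 2: S = H·P̄·Hᵀ + R = [9393893493/1834423]
step 2: K = P̄·Hᵀ·S⁻¹ = [153732536/9393893493; 1862809252/9393893493; 628993033/3131297831]
step 2: x' = x̄ + K·y = [2504748515/3131297831, 6575344714/3131297831, -1255027105/3131297831]
step 2: P' = (I − K·H)·P̄ = [16046795525/9393893493 -444384938/9393893493 167077780/3131297831; -444384938/9393893493 41728146980/9393893493 -8445006328/3131297831; 167077780/3131297831 -8445006328/3131297831 6468661596/3131297831]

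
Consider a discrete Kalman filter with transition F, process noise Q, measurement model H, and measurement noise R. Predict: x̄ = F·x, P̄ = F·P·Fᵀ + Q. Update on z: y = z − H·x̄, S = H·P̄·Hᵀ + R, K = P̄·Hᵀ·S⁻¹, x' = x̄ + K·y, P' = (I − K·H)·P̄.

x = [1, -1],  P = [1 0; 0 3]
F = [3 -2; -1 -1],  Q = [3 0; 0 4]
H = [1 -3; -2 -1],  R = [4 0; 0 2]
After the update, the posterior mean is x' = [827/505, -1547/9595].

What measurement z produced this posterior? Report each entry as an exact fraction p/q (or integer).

x̄ = F·x = [5, 0]
P̄ = F·P·Fᵀ + Q = [24 3; 3 8]
S = H·P̄·Hᵀ + R = [82 -9; -9 118]
K = P̄·Hᵀ·S⁻¹ = [69/505 -213/505; -2604/9595 -1337/9595]
x' − x̄ = [-1698/505, -1547/9595] = K·y
y = (KᵀK)⁻¹·Kᵀ·(x' − x̄) = [-3, 7]
z = y + H·x̄ = [-3, 7] + [5, -10] = [2, -3]

z = [2, -3]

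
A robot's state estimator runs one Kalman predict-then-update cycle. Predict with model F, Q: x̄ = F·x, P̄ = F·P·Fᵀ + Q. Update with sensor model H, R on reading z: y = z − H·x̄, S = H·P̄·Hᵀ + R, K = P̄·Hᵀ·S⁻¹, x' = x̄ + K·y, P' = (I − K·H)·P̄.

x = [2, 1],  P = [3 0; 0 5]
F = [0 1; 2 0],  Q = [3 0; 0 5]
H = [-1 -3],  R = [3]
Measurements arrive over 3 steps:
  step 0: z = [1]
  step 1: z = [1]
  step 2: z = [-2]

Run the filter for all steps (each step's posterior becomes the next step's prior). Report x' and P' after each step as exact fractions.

step 0: x̄ = F·x = [1, 4]
step 0: P̄ = F·P·Fᵀ + Q = [8 0; 0 17]
step 0: y = z − H·x̄ = [14]
step 0: S = H·P̄·Hᵀ + R = [164]
step 0: K = P̄·Hᵀ·S⁻¹ = [-2/41; -51/164]
step 0: x' = x̄ + K·y = [13/41, -29/82]
step 0: P' = (I − K·H)·P̄ = [312/41 -102/41; -102/41 187/164]
step 1: x̄ = F·x = [-29/82, 26/41]
step 1: P̄ = F·P·Fᵀ + Q = [679/164 -204/41; -204/41 1453/41]
step 1: y = z − H·x̄ = [209/82]
step 1: S = H·P̄·Hᵀ + R = [48583/164]
step 1: K = P̄·Hᵀ·S⁻¹ = [1769/48583; -16620/48583]
step 1: x' = x̄ + K·y = [-667/2557, -608/2557]
step 1: P' = (I − K·H)·P̄ = [182064/48583 -62457/48583; -62457/48583 37439/48583]
step 2: x̄ = F·x = [-608/2557, -1334/2557]
step 2: P̄ = F·P·Fᵀ + Q = [183188/48583 -124914/48583; -124914/48583 971171/48583]
step 2: y = z − H·x̄ = [-9724/2557]
step 2: S = H·P̄·Hᵀ + R = [8319992/48583]
step 2: K = P̄·Hᵀ·S⁻¹ = [95777/4159996; -2788599/8319992]
step 2: x' = x̄ + K·y = [-338347/1039999, 1566041/2079998]
step 2: P' = (I − K·H)·P̄ = [7654065/2079998 -5198487/4159996; -5198487/4159996 6254257/8319992]

step 0: x' = [13/41, -29/82], P' = [312/41 -102/41; -102/41 187/164]
step 1: x' = [-667/2557, -608/2557], P' = [182064/48583 -62457/48583; -62457/48583 37439/48583]
step 2: x' = [-338347/1039999, 1566041/2079998], P' = [7654065/2079998 -5198487/4159996; -5198487/4159996 6254257/8319992]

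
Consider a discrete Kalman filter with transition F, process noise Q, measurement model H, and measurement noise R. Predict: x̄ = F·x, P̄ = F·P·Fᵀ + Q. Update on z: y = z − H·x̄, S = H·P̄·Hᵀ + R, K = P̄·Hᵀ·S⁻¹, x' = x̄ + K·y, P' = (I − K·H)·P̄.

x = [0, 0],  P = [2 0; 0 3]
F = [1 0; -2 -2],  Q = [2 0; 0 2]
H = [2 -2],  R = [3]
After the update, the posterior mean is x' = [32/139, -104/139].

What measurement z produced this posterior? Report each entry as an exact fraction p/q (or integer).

x̄ = F·x = [0, 0]
P̄ = F·P·Fᵀ + Q = [4 -4; -4 22]
S = H·P̄·Hᵀ + R = [139]
K = P̄·Hᵀ·S⁻¹ = [16/139; -52/139]
x' − x̄ = [32/139, -104/139] = K·y
y = (KᵀK)⁻¹·Kᵀ·(x' − x̄) = [2]
z = y + H·x̄ = [2] + [0] = [2]

z = [2]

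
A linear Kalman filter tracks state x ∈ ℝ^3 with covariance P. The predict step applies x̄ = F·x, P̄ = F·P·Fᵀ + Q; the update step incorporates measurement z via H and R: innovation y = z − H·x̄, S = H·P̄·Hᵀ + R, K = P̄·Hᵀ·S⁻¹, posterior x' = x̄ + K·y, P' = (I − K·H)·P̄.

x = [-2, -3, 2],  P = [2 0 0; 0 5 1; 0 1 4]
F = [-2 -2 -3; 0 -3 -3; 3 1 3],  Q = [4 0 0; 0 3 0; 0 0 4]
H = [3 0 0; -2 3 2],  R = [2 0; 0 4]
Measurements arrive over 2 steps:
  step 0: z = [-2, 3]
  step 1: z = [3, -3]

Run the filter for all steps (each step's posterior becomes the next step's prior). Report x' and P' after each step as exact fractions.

step 0: x̄ = F·x = [4, 3, -3]
step 0: P̄ = F·P·Fᵀ + Q = [80 81 -67; 81 102 -63; -67 -63 69]
step 0: y = z − H·x̄ = [-14, 8]
step 0: S = H·P̄·Hᵀ + R = [722 -153; -153 326]
step 0: K = P̄·Hᵀ·S⁻¹ = [70437/211963 -102/211963; 81972/211963 50175/211963; -52827/211963 29173/211963]
step 0: x' = x̄ + K·y = [-139082/211963, -110319/211963, 337073/211963]
step 0: P' = (I − K·H)·P̄ = [46958/211963 54648/211963 -35218/211963; 54648/211963 797880/211963 -1041822/211963; -35218/211963 -1041822/211963 1585861/211963]
step 1: x̄ = F·x = [-512417/211963, -680262/211963, 483654/211963]
step 1: P̄ = F·P·Fᵀ + Q = [6012657/211963 3549279/211963 -6682773/211963; 3549279/211963 3336762/211963 -4339395/211963; -6682773/211963 -4339395/211963 9784135/211963]
step 1: y = z − H·x̄ = [2173140/211963, -587245/211963]
step 1: S = H·P̄·Hᵀ + R = [54537839/211963 -44229069/211963; -44229069/211963 52863974/211963]
step 1: K = P̄·Hᵀ·S⁻¹ = [1422364509/4372821475 -29486046/4372821475; 290442384/874564295 147592569/874564295; -844411509/4372821475 940904746/4372821475]
step 1: x' = x̄ + K·y = [818637857/874564295, -47587449/174912859, -257246252/874564295]
step 1: P' = (I − K·H)·P̄ = [948243006/4372821475 193628256/874564295 -562941006/4372821475; 193628256/874564295 638606964/174912859 -4300738836/874564295; -562941006/4372821475 -4300738836/874564295 33574409756/4372821475]

step 0: x' = [-139082/211963, -110319/211963, 337073/211963], P' = [46958/211963 54648/211963 -35218/211963; 54648/211963 797880/211963 -1041822/211963; -35218/211963 -1041822/211963 1585861/211963]
step 1: x' = [818637857/874564295, -47587449/174912859, -257246252/874564295], P' = [948243006/4372821475 193628256/874564295 -562941006/4372821475; 193628256/874564295 638606964/174912859 -4300738836/874564295; -562941006/4372821475 -4300738836/874564295 33574409756/4372821475]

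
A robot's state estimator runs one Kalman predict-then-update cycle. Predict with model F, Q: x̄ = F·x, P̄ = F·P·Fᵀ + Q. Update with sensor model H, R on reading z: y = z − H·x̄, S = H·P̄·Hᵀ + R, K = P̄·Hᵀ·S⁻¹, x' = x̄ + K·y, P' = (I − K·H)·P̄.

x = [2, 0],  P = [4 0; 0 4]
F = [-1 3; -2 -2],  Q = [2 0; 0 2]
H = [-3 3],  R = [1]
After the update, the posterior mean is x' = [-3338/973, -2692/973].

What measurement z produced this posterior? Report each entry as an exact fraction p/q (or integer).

x̄ = F·x = [-2, -4]
P̄ = F·P·Fᵀ + Q = [42 -16; -16 34]
S = H·P̄·Hᵀ + R = [973]
K = P̄·Hᵀ·S⁻¹ = [-174/973; 150/973]
x' − x̄ = [-1392/973, 1200/973] = K·y
y = (KᵀK)⁻¹·Kᵀ·(x' − x̄) = [8]
z = y + H·x̄ = [8] + [-6] = [2]

z = [2]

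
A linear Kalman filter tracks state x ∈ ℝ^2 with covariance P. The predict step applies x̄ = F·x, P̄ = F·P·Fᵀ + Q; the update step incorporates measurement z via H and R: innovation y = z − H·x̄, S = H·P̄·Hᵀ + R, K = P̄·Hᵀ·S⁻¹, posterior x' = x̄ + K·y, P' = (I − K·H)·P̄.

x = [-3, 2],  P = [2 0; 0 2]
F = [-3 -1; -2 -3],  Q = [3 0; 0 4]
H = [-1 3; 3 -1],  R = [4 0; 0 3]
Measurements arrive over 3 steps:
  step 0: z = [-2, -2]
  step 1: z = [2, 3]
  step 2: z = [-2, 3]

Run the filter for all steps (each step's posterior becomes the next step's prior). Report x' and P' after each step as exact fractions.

step 0: x̄ = F·x = [7, 0]
step 0: P̄ = F·P·Fᵀ + Q = [23 18; 18 30]
step 0: y = z − H·x̄ = [5, -23]
step 0: S = H·P̄·Hᵀ + R = [189 21; 21 132]
step 0: K = P̄·Hᵀ·S⁻¹ = [1007/8169 428/1167; 1000/2723 48/389]
step 0: x' = x̄ + K·y = [-2230/2723, -2728/2723]
step 0: P' = (I − K·H)·P̄ = [3874/8169 878/2723; 878/2723 1626/2723]
step 1: x̄ = F·x = [9418/2723, 12644/2723]
step 1: P̄ = F·P·Fᵀ + Q = [26685/2723 22284/2723; 22284/2723 123682/8169]
step 1: y = z − H·x̄ = [-23068/2723, -1063/389]
step 1: S = H·P̄·Hᵀ + R = [274919/2723 2729/389; 2729/389 66796/1167]
step 1: K = P̄·Hᵀ·S⁻¹ = [5681295/46804867 16652628/46804867; 16871958/46804867 5627288/46804867]
step 1: x' = x̄ + K·y = [68248226/46804867, 59025252/46804867]
step 1: P' = (I − K·H)·P̄ = [21574854/46804867 14766678/46804867; 14766678/46804867 27418170/46804867]
step 2: x̄ = F·x = [-263769930/46804867, -313572208/46804867]
step 2: P̄ = F·P·Fᵀ + Q = [450606525/46804867 374137092/46804867; 374137092/46804867 697482550/46804867]
step 2: y = z − H·x̄ = [583336960/46804867, 618152183/46804867]
step 2: S = H·P̄·Hᵀ + R = [4670346391/46804867 297103695/46804867; 297103695/46804867 2648533324/46804867]
step 2: K = P̄·Hᵀ·S⁻¹ = [31809174717/262393597777 93292011324/262393597777; 94536213066/262393597777 31493475368/262393597777]
step 2: x' = x̄ + K·y = [149826017406/262393597777, -163767416136/262393597777]
step 2: P' = (I − K·H)·P̄ = [120858100098/262393597777 82698266322/262393597777; 82698266322/262393597777 153614372862/262393597777]

step 0: x' = [-2230/2723, -2728/2723], P' = [3874/8169 878/2723; 878/2723 1626/2723]
step 1: x' = [68248226/46804867, 59025252/46804867], P' = [21574854/46804867 14766678/46804867; 14766678/46804867 27418170/46804867]
step 2: x' = [149826017406/262393597777, -163767416136/262393597777], P' = [120858100098/262393597777 82698266322/262393597777; 82698266322/262393597777 153614372862/262393597777]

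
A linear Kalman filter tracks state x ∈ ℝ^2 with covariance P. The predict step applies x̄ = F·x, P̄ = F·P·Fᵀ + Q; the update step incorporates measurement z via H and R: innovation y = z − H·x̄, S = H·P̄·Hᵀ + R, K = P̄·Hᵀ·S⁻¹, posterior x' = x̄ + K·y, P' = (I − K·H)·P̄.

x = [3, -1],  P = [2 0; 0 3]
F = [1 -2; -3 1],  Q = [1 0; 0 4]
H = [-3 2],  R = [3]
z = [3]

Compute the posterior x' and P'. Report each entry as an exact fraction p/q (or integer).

x̄ = F·x = [5, -10]
P̄ = F·P·Fᵀ + Q = [15 -12; -12 25]
y = z − H·x̄ = [38]
S = H·P̄·Hᵀ + R = [382]
K = P̄·Hᵀ·S⁻¹ = [-69/382; 43/191]
x' = x̄ + K·y = [-356/191, -276/191]
P' = (I − K·H)·P̄ = [969/382 675/191; 675/191 1077/191]

x' = [-356/191, -276/191]
P' = [969/382 675/191; 675/191 1077/191]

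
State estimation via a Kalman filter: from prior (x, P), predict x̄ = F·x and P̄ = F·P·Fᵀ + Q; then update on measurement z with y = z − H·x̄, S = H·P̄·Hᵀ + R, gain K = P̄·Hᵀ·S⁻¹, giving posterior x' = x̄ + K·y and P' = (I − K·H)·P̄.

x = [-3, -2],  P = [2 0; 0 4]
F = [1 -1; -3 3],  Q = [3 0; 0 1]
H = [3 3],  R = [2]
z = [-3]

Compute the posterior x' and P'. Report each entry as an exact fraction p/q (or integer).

x̄ = F·x = [-1, 3]
P̄ = F·P·Fᵀ + Q = [9 -18; -18 55]
y = z − H·x̄ = [-9]
S = H·P̄·Hᵀ + R = [254]
K = P̄·Hᵀ·S⁻¹ = [-27/254; 111/254]
x' = x̄ + K·y = [-11/254, -237/254]
P' = (I − K·H)·P̄ = [1557/254 -1575/254; -1575/254 1649/254]

x' = [-11/254, -237/254]
P' = [1557/254 -1575/254; -1575/254 1649/254]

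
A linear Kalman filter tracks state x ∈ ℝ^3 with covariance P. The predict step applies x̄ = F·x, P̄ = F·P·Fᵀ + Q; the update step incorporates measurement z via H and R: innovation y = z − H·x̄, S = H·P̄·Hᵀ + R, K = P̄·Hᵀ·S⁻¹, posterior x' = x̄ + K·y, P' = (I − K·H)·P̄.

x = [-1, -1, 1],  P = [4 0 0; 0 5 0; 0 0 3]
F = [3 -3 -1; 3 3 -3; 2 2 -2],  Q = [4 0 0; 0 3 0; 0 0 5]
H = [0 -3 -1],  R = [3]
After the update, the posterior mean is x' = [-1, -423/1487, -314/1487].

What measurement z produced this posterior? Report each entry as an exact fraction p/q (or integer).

x̄ = F·x = [-1, -9, -6]
P̄ = F·P·Fᵀ + Q = [88 0 0; 0 111 72; 0 72 53]
S = H·P̄·Hᵀ + R = [1487]
K = P̄·Hᵀ·S⁻¹ = [0; -405/1487; -269/1487]
x' − x̄ = [0, 12960/1487, 8608/1487] = K·y
y = (KᵀK)⁻¹·Kᵀ·(x' − x̄) = [-32]
z = y + H·x̄ = [-32] + [33] = [1]

z = [1]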